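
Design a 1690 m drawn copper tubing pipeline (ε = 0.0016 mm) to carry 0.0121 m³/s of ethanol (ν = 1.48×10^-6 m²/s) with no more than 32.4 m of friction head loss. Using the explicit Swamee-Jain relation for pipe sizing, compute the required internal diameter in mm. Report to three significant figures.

Swamee-Jain (Type III): D = 0.66·[ε^1.25·(LQ²/(gh_f))^4.75 + ν·Q^9.4·(L/(gh_f))^5.2]^0.04
LQ²/(gh_f) = 7.785×10^-4; L/(gh_f) = 5.317
Term 1 = ε^1.25·(…)^4.75 = 9.74×10^-23; Term 2 = ν·Q^9.4·(…)^5.2 = 8.35×10^-21
D = 0.66·(9.74×10^-23 + 8.35×10^-21)^0.04 = 0.1039 m = 104 mm
Check: V = 1.43 m/s, Re = 1.00×10^5, f = 0.01795, h_f = 30.3 m ≈ 32.4 m ✓

D ≈ 104 mm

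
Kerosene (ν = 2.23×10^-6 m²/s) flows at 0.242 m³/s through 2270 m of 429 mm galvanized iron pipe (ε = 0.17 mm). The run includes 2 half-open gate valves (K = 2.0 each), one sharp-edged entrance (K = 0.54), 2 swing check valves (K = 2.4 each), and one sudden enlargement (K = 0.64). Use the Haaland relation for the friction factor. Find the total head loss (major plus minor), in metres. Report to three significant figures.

H_L ≈ 14.5 m

V = 4Q/(πD²) = 1.674 m/s; V²/2g = 0.1429 m
Re = 3.22×10^5, ε/D = 3.96×10^-4 → f = 0.01735 (Haaland)
Major: h_f = f(L/D)·V²/2g = 0.01735·5291·0.1429 = 13.12 m
Minor: ΣK = 9.98; h_m = ΣK·V²/2g = 1.426 m
Total H_L = 13.12 + 1.426 = 14.54 m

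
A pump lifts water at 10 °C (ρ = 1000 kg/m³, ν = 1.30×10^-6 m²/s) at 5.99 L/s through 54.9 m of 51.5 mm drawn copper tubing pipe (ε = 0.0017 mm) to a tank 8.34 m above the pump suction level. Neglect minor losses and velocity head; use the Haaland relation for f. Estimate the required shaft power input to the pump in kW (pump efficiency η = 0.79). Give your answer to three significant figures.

V = 4Q/(πD²) = 2.876 m/s; Re = 1.14×10^5; ε/D = 3.30×10^-5; f = 0.01749
h_f = f(L/D)V²/2g = 7.860 m
Total head H = z + h_f = 8.34 + 7.860 = 16.20 m
P_hyd = ρgQH = 1000·9.81·0.00599·16.20 = 0.9519 kW
P_shaft = P_hyd/η = 0.9519/0.79 = 1.205 kW

P_shaft ≈ 1.20 kW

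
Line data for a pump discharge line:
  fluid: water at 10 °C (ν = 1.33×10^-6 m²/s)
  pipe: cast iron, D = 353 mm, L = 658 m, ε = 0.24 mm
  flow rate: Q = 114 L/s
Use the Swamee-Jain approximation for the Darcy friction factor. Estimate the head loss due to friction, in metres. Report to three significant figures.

V = 4Q/(πD²) = 4·0.114/(π·0.353²) = 1.165 m/s
Re = VD/ν = 1.165·0.353/1.33×10^-6 = 3.09×10^5 → turbulent
ε/D = 0.24/353 = 6.80×10^-4
Swamee-Jain: f = 0.01926
h_f = f(L/D)V²/(2g) = 0.01926·(658/0.353)·1.165²/(2·9.81) = 2.483 m

h_f ≈ 2.48 m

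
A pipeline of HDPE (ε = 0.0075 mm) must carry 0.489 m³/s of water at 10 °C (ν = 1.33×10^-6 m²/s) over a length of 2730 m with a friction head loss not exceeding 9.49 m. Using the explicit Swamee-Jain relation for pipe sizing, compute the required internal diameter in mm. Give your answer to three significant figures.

Swamee-Jain (Type III): D = 0.66·[ε^1.25·(LQ²/(gh_f))^4.75 + ν·Q^9.4·(L/(gh_f))^5.2]^0.04
LQ²/(gh_f) = 7.012; L/(gh_f) = 29.32
Term 1 = ε^1.25·(…)^4.75 = 0.00409; Term 2 = ν·Q^9.4·(…)^5.2 = 0.0681
D = 0.66·(0.00409 + 0.0681)^0.04 = 0.5941 m = 594 mm
Check: V = 1.76 m/s, Re = 7.88×10^5, f = 0.01235, h_f = 9.00 m ≈ 9.49 m ✓

D ≈ 594 mm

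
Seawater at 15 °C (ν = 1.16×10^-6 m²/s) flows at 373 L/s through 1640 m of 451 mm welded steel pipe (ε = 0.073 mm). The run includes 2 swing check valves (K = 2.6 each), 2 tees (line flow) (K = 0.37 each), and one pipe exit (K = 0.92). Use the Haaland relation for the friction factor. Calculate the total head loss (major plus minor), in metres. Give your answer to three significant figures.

V = 4Q/(πD²) = 2.335 m/s; V²/2g = 0.2779 m
Re = 9.08×10^5, ε/D = 1.62×10^-4 → f = 0.01424 (Haaland)
Major: h_f = f(L/D)·V²/2g = 0.01424·3636·0.2779 = 14.39 m
Minor: ΣK = 6.86; h_m = ΣK·V²/2g = 1.906 m
Total H_L = 14.39 + 1.906 = 16.29 m

H_L ≈ 16.3 m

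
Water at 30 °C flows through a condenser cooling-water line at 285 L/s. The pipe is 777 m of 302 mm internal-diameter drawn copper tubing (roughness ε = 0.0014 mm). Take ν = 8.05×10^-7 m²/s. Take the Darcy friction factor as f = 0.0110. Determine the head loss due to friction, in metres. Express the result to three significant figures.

h_f ≈ 22.8 m

V = 4Q/(πD²) = 4·0.285/(π·0.302²) = 3.979 m/s
h_f = f(L/D)V²/(2g) = 0.01100·(777/0.302)·3.979²/(2·9.81) = 22.83 m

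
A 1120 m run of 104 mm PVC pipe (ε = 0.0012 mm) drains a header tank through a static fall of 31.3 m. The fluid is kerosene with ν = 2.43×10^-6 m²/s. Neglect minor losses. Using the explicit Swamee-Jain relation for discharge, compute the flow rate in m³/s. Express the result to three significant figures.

Q ≈ 0.0146 m³/s

Swamee-Jain (Type II): Q = -0.965·√(gD⁵h_f/L)·ln[ε/(3.7D) + √(3.17ν²L/(gD³h_f))]
√(gD⁵h_f/L) = √(9.81·0.104⁵·31.3/1120) = 0.001826
ε/(3.7D) = 3.12×10^-6; √(3.17ν²L/(gD³h_f)) = 2.46×10^-4
Q = -0.965·0.001826·ln(2.495×10^-4) = 0.01462 m³/s
Check: V = 1.72 m/s, Re = 7.37×10^4, f = 0.01912, h_f = 31.1 m ≈ 31.3 m ✓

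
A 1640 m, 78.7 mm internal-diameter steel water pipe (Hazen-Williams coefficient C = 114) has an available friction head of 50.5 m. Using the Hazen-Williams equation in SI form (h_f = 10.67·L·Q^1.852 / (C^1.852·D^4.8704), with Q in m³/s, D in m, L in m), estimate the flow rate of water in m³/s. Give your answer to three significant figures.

Q ≈ 0.00606 m³/s

Rearranging: Q = [h_f·C^1.852·D^4.8704 / (10.67·L)]^(1/1.852)
Q = [50.5·114^1.852·0.0787^4.8704 / (10.67·1640)]^0.540 = 0.006056 m³/s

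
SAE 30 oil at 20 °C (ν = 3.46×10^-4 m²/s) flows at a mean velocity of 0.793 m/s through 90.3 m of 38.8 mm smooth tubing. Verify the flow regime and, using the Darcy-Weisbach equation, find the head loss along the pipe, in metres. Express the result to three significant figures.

Re = VD/ν = 0.793·0.03880/3.46×10^-4 = 88.9 → laminar (Re < 2300)
f = 64/Re = 0.7197
h_f = f(L/D)V²/(2g) = 0.7197·(90.3/0.03880)·0.793²/(2·9.81) = 53.69 m

h_f ≈ 53.7 m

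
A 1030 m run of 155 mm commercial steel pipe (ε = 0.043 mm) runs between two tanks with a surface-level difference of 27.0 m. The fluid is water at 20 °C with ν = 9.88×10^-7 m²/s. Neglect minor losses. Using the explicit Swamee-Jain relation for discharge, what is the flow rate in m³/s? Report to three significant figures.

Q ≈ 0.0414 m³/s

Swamee-Jain (Type II): Q = -0.965·√(gD⁵h_f/L)·ln[ε/(3.7D) + √(3.17ν²L/(gD³h_f))]
√(gD⁵h_f/L) = √(9.81·0.155⁵·27.0/1030) = 0.004797
ε/(3.7D) = 7.50×10^-5; √(3.17ν²L/(gD³h_f)) = 5.68×10^-5
Q = -0.965·0.004797·ln(1.318×10^-4) = 0.04135 m³/s
Check: V = 2.19 m/s, Re = 3.44×10^5, f = 0.01669, h_f = 27.1 m ≈ 27.0 m ✓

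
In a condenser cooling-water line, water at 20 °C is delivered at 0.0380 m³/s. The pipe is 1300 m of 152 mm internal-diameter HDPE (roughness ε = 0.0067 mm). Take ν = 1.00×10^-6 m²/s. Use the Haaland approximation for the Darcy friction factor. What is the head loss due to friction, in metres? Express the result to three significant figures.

V = 4Q/(πD²) = 4·0.0380/(π·0.152²) = 2.094 m/s
Re = VD/ν = 2.094·0.152/1.00×10^-6 = 3.18×10^5 → turbulent
ε/D = 0.0067/152 = 4.41×10^-5
Haaland: f = 0.01458
h_f = f(L/D)V²/(2g) = 0.01458·(1300/0.152)·2.094²/(2·9.81) = 27.88 m

h_f ≈ 27.9 m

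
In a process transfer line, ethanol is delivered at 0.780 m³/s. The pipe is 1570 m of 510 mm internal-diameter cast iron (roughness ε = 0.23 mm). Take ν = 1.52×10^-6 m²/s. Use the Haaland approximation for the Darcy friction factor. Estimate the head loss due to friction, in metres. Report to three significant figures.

V = 4Q/(πD²) = 4·0.780/(π·0.510²) = 3.818 m/s
Re = VD/ν = 3.818·0.510/1.52×10^-6 = 1.28×10^6 → turbulent
ε/D = 0.23/510 = 4.51×10^-4
Haaland: f = 0.01673
h_f = f(L/D)V²/(2g) = 0.01673·(1570/0.510)·3.818²/(2·9.81) = 38.26 m

h_f ≈ 38.3 m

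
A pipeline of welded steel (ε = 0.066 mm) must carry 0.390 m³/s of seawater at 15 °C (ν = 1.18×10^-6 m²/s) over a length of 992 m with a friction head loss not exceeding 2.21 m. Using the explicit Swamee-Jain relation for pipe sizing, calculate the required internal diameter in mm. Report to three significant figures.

Swamee-Jain (Type III): D = 0.66·[ε^1.25·(LQ²/(gh_f))^4.75 + ν·Q^9.4·(L/(gh_f))^5.2]^0.04
LQ²/(gh_f) = 6.960; L/(gh_f) = 45.76
Term 1 = ε^1.25·(…)^4.75 = 0.0598; Term 2 = ν·Q^9.4·(…)^5.2 = 0.0728
D = 0.66·(0.0598 + 0.0728)^0.04 = 0.6088 m = 609 mm
Check: V = 1.34 m/s, Re = 6.91×10^5, f = 0.01408, h_f = 2.10 m ≈ 2.21 m ✓

D ≈ 609 mm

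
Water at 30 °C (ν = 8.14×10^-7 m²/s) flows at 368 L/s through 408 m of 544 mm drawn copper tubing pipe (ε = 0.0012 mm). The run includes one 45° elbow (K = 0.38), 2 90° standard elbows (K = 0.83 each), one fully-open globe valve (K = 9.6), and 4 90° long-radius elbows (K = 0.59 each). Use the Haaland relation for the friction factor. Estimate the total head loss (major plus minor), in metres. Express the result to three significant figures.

V = 4Q/(πD²) = 1.583 m/s; V²/2g = 0.1278 m
Re = 1.06×10^6, ε/D = 2.21×10^-6 → f = 0.01151 (Haaland)
Major: h_f = f(L/D)·V²/2g = 0.01151·750.0·0.1278 = 1.103 m
Minor: ΣK = 14.0; h_m = ΣK·V²/2g = 1.789 m
Total H_L = 1.103 + 1.789 = 2.892 m

H_L ≈ 2.89 m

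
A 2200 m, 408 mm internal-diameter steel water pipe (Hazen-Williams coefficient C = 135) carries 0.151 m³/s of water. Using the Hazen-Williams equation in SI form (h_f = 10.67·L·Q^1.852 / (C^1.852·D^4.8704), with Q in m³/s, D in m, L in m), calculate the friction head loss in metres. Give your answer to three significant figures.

h_f ≈ 6.32 m

h_f = 10.67·2200·0.151^1.852 / (135^1.852·0.408^4.8704) = 6.323 m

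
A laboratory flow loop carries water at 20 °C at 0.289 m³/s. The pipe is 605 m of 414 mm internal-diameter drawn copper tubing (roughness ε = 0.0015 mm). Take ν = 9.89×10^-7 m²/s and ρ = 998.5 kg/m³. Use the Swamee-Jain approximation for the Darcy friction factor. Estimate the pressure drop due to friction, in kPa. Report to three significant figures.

Δp ≈ 40.0 kPa

V = 4Q/(πD²) = 4·0.289/(π·0.414²) = 2.147 m/s
Re = VD/ν = 2.147·0.414/9.89×10^-7 = 8.99×10^5 → turbulent
ε/D = 0.0015/414 = 3.62×10^-6
Swamee-Jain: f = 0.01190
h_f = f(L/D)V²/(2g) = 0.01190·(605/0.414)·2.147²/(2·9.81) = 4.087 m
Δp = ρg·h_f = 998.5·9.81·4.087 = 40.03 kPa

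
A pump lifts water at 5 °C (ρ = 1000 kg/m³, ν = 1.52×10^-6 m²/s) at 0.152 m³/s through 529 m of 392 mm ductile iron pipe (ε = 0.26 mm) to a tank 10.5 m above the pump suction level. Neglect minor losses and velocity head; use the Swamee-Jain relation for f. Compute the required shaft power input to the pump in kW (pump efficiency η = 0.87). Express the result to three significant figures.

V = 4Q/(πD²) = 1.259 m/s; Re = 3.25×10^5; ε/D = 6.63×10^-4; f = 0.01912
h_f = f(L/D)V²/2g = 2.086 m
Total head H = z + h_f = 10.5 + 2.086 = 12.59 m
P_hyd = ρgQH = 1000·9.81·0.152·12.59 = 18.77 kW
P_shaft = P_hyd/η = 18.77/0.87 = 21.57 kW

P_shaft ≈ 21.6 kW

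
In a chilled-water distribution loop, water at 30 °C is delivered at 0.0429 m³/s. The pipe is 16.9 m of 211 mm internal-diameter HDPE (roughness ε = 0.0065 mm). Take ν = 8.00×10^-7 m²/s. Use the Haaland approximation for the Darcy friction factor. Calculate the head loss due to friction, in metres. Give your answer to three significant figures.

h_f ≈ 0.0886 m

V = 4Q/(πD²) = 4·0.0429/(π·0.211²) = 1.227 m/s
Re = VD/ν = 1.227·0.211/8.00×10^-7 = 3.24×10^5 → turbulent
ε/D = 0.0065/211 = 3.08×10^-5
Haaland: f = 0.01442
h_f = f(L/D)V²/(2g) = 0.01442·(16.9/0.211)·1.227²/(2·9.81) = 0.08860 m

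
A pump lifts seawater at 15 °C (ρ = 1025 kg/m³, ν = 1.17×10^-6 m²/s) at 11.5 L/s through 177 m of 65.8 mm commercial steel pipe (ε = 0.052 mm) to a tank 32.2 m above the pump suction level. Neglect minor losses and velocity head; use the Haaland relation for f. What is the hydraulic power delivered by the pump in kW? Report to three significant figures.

P_hyd ≈ 7.37 kW

V = 4Q/(πD²) = 3.382 m/s; Re = 1.90×10^5; ε/D = 7.90×10^-4; f = 0.02010
h_f = f(L/D)V²/2g = 31.52 m
Total head H = z + h_f = 32.2 + 31.52 = 63.72 m
P_hyd = ρgQH = 1025·9.81·0.0115·63.72 = 7.368 kW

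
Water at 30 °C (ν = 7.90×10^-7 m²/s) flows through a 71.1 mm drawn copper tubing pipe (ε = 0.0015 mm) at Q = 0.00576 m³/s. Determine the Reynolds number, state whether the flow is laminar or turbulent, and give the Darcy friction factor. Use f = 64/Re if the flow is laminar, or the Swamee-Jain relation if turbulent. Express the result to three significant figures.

Re ≈ 1.31×10^5; turbulent; f ≈ 0.0171

V = 4Q/(πD²) = 1.451 m/s
Re = VD/ν = 1.451·0.0711/7.90×10^-7 = 1.31×10^5
Re > 4000 → turbulent; ε/D = 2.11×10^-5
Swamee-Jain: f = 0.01706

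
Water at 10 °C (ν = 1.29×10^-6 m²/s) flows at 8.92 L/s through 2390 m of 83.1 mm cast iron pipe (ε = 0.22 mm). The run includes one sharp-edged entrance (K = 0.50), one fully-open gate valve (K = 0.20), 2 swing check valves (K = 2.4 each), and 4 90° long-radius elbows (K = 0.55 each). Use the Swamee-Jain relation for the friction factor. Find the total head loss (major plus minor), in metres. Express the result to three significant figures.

V = 4Q/(πD²) = 1.645 m/s; V²/2g = 0.1379 m
Re = 1.06×10^5, ε/D = 0.00265 → f = 0.02685 (Swamee-Jain)
Major: h_f = f(L/D)·V²/2g = 0.02685·28761·0.1379 = 106.4 m
Minor: ΣK = 7.70; h_m = ΣK·V²/2g = 1.062 m
Total H_L = 106.4 + 1.062 = 107.5 m

H_L ≈ 108 m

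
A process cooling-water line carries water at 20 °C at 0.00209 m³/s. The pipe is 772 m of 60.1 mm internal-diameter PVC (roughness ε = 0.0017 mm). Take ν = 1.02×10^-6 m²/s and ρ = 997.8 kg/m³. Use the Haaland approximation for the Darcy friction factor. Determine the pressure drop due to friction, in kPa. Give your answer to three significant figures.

Δp ≈ 74.6 kPa

V = 4Q/(πD²) = 4·0.00209/(π·0.0601²) = 0.7367 m/s
Re = VD/ν = 0.7367·0.0601/1.02×10^-6 = 4.34×10^4 → turbulent
ε/D = 0.0017/60.1 = 2.83×10^-5
Haaland: f = 0.02145
h_f = f(L/D)V²/(2g) = 0.02145·(772/0.0601)·0.7367²/(2·9.81) = 7.623 m
Δp = ρg·h_f = 997.8·9.81·7.623 = 74.62 kPa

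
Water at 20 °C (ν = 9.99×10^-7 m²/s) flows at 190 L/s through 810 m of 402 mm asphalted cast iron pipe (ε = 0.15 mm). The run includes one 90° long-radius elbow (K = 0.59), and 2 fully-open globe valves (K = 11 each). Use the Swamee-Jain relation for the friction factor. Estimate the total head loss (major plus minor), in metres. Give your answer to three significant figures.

H_L ≈ 6.43 m

V = 4Q/(πD²) = 1.497 m/s; V²/2g = 0.1142 m
Re = 6.02×10^5, ε/D = 3.73×10^-4 → f = 0.01675 (Swamee-Jain)
Major: h_f = f(L/D)·V²/2g = 0.01675·2015·0.1142 = 3.854 m
Minor: ΣK = 22.6; h_m = ΣK·V²/2g = 2.580 m
Total H_L = 3.854 + 2.580 = 6.434 m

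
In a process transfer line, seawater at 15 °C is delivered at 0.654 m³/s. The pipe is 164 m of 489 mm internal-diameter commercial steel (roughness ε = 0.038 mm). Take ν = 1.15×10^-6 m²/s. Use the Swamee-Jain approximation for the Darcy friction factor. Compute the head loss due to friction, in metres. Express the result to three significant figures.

V = 4Q/(πD²) = 4·0.654/(π·0.489²) = 3.482 m/s
Re = VD/ν = 3.482·0.489/1.15×10^-6 = 1.48×10^6 → turbulent
ε/D = 0.038/489 = 7.77×10^-5
Swamee-Jain: f = 0.01273
h_f = f(L/D)V²/(2g) = 0.01273·(164/0.489)·3.482²/(2·9.81) = 2.639 m

h_f ≈ 2.64 m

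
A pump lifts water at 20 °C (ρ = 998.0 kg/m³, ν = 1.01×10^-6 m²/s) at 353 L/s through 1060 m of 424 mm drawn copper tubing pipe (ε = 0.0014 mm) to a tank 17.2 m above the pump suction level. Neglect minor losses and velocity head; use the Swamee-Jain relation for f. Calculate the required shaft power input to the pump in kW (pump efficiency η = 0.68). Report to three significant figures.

V = 4Q/(πD²) = 2.500 m/s; Re = 1.05×10^6; ε/D = 3.30×10^-6; f = 0.01160
h_f = f(L/D)V²/2g = 9.238 m
Total head H = z + h_f = 17.2 + 9.238 = 26.44 m
P_hyd = ρgQH = 998.0·9.81·0.353·26.44 = 91.37 kW
P_shaft = P_hyd/η = 91.37/0.68 = 134.4 kW

P_shaft ≈ 134 kW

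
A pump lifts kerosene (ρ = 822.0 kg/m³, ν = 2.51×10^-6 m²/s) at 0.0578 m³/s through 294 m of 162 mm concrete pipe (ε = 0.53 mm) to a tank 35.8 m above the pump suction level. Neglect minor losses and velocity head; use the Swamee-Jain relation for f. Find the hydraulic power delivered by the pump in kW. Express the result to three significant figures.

P_hyd ≈ 26.1 kW

V = 4Q/(πD²) = 2.804 m/s; Re = 1.81×10^5; ε/D = 0.00327; f = 0.02770
h_f = f(L/D)V²/2g = 20.15 m
Total head H = z + h_f = 35.8 + 20.15 = 55.95 m
P_hyd = ρgQH = 822.0·9.81·0.0578·55.95 = 26.08 kW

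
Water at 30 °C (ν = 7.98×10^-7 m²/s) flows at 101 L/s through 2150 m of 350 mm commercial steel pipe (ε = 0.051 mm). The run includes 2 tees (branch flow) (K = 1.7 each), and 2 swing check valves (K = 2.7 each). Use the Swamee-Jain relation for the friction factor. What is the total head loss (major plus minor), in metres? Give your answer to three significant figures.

H_L ≈ 5.70 m

V = 4Q/(πD²) = 1.050 m/s; V²/2g = 0.05617 m
Re = 4.60×10^5, ε/D = 1.46×10^-4 → f = 0.01510 (Swamee-Jain)
Major: h_f = f(L/D)·V²/2g = 0.01510·6143·0.05617 = 5.210 m
Minor: ΣK = 8.80; h_m = ΣK·V²/2g = 0.4943 m
Total H_L = 5.210 + 0.4943 = 5.704 m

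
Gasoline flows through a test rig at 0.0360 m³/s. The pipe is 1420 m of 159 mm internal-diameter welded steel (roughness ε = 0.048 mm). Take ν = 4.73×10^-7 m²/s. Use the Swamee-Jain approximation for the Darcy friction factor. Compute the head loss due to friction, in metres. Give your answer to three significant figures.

V = 4Q/(πD²) = 4·0.0360/(π·0.159²) = 1.813 m/s
Re = VD/ν = 1.813·0.159/4.73×10^-7 = 6.09×10^5 → turbulent
ε/D = 0.048/159 = 3.02×10^-4
Swamee-Jain: f = 0.01618
h_f = f(L/D)V²/(2g) = 0.01618·(1420/0.159)·1.813²/(2·9.81) = 24.21 m

h_f ≈ 24.2 m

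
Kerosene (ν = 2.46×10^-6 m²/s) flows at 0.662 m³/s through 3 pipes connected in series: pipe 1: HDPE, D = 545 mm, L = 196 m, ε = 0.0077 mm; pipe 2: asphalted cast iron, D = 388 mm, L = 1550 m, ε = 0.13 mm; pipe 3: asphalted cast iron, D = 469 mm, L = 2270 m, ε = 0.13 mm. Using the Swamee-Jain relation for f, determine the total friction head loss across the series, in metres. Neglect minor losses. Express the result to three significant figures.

H ≈ 162 m

Pipe 1: V = 2.838 m/s, Re = 6.29×10^5, ε/D = 1.41×10^-5, f = 0.01283, h_1 = f(L/D)V²/2g = 1.894 m
Pipe 2: V = 5.599 m/s, Re = 8.83×10^5, ε/D = 3.35×10^-4, f = 0.01614, h_2 = f(L/D)V²/2g = 103.0 m
Pipe 3: V = 3.832 m/s, Re = 7.31×10^5, ε/D = 2.77×10^-4, f = 0.01580, h_3 = f(L/D)V²/2g = 57.23 m
Series → Q common, losses add: H = Σh = 162.2 m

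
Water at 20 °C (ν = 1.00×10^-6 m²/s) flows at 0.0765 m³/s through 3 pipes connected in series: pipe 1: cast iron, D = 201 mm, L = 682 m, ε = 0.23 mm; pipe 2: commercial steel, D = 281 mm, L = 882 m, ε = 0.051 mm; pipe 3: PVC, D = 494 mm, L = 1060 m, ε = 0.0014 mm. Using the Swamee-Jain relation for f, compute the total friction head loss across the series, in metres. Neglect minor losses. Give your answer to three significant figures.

H ≈ 25.2 m

Pipe 1: V = 2.411 m/s, Re = 4.85×10^5, ε/D = 0.00114, f = 0.02098, h_1 = f(L/D)V²/2g = 21.09 m
Pipe 2: V = 1.234 m/s, Re = 3.47×10^5, ε/D = 1.81×10^-4, f = 0.01590, h_2 = f(L/D)V²/2g = 3.871 m
Pipe 3: V = 0.3991 m/s, Re = 1.97×10^5, ε/D = 2.83×10^-6, f = 0.01560, h_3 = f(L/D)V²/2g = 0.2718 m
Series → Q common, losses add: H = Σh = 25.23 m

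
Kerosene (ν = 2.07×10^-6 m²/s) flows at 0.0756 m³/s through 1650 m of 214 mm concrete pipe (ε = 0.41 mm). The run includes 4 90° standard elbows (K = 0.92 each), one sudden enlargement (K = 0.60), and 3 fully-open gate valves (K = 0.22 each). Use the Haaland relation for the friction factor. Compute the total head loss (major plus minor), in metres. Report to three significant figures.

H_L ≈ 42.7 m

V = 4Q/(πD²) = 2.102 m/s; V²/2g = 0.2252 m
Re = 2.17×10^5, ε/D = 0.00192 → f = 0.02395 (Haaland)
Major: h_f = f(L/D)·V²/2g = 0.02395·7710·0.2252 = 41.58 m
Minor: ΣK = 4.94; h_m = ΣK·V²/2g = 1.112 m
Total H_L = 41.58 + 1.112 = 42.69 m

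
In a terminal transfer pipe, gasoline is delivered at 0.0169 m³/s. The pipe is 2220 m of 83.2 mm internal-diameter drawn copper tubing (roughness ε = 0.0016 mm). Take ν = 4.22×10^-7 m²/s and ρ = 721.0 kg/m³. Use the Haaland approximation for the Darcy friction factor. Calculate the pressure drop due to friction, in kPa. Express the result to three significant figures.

Δp ≈ 1200 kPa

V = 4Q/(πD²) = 4·0.0169/(π·0.0832²) = 3.108 m/s
Re = VD/ν = 3.108·0.0832/4.22×10^-7 = 6.13×10^5 → turbulent
ε/D = 0.0016/83.2 = 1.92×10^-5
Haaland: f = 0.01286
h_f = f(L/D)V²/(2g) = 0.01286·(2220/0.0832)·3.108²/(2·9.81) = 169.0 m
Δp = ρg·h_f = 721.0·9.81·169.0 = 1195 kPa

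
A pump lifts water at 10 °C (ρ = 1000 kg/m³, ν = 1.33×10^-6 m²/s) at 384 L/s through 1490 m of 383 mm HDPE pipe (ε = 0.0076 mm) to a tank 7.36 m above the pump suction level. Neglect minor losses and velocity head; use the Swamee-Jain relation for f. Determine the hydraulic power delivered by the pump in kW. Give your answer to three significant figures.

V = 4Q/(πD²) = 3.333 m/s; Re = 9.60×10^5; ε/D = 1.98×10^-5; f = 0.01215
h_f = f(L/D)V²/2g = 26.76 m
Total head H = z + h_f = 7.36 + 26.76 = 34.12 m
P_hyd = ρgQH = 1000·9.81·0.384·34.12 = 128.5 kW

P_hyd ≈ 129 kW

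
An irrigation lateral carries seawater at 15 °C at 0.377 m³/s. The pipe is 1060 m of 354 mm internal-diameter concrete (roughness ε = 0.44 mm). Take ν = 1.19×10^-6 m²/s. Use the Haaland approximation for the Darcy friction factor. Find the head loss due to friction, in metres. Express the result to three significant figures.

h_f ≈ 46.9 m

V = 4Q/(πD²) = 4·0.377/(π·0.354²) = 3.830 m/s
Re = VD/ν = 3.830·0.354/1.19×10^-6 = 1.14×10^6 → turbulent
ε/D = 0.44/354 = 0.00124
Haaland: f = 0.02096
h_f = f(L/D)V²/(2g) = 0.02096·(1060/0.354)·3.830²/(2·9.81) = 46.93 m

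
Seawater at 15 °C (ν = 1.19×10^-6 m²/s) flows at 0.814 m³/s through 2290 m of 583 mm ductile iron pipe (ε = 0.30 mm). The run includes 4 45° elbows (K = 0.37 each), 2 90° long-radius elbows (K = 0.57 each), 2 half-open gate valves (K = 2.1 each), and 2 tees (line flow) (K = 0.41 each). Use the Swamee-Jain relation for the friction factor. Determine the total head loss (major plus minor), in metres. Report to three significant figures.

H_L ≈ 35.7 m

V = 4Q/(πD²) = 3.049 m/s; V²/2g = 0.4739 m
Re = 1.49×10^6, ε/D = 5.15×10^-4 → f = 0.01723 (Swamee-Jain)
Major: h_f = f(L/D)·V²/2g = 0.01723·3928·0.4739 = 32.06 m
Minor: ΣK = 7.64; h_m = ΣK·V²/2g = 3.621 m
Total H_L = 32.06 + 3.621 = 35.69 m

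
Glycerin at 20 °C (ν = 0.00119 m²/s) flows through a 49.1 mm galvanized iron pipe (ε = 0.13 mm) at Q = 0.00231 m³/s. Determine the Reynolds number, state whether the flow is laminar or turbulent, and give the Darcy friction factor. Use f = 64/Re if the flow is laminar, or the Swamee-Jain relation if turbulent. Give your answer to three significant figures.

Re ≈ 50.3; laminar; f = 64/Re ≈ 1.27

V = 4Q/(πD²) = 1.220 m/s
Re = VD/ν = 1.220·0.0491/0.00119 = 50.3
Re < 2300 → laminar → f = 64/Re = 1.271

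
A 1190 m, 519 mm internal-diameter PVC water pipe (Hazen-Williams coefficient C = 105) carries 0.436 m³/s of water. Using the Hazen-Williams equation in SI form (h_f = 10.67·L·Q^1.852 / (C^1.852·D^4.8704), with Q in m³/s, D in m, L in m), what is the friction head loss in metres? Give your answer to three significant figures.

h_f = 10.67·1190·0.436^1.852 / (105^1.852·0.519^4.8704) = 12.02 m

h_f ≈ 12.0 m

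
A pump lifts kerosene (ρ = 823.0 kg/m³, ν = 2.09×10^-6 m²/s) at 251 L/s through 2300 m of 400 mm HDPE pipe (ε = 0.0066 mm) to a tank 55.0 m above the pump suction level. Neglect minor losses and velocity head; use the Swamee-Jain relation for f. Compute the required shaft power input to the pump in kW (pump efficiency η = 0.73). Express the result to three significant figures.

P_shaft ≈ 198 kW

V = 4Q/(πD²) = 1.997 m/s; Re = 3.82×10^5; ε/D = 1.65×10^-5; f = 0.01397
h_f = f(L/D)V²/2g = 16.33 m
Total head H = z + h_f = 55.0 + 16.33 = 71.33 m
P_hyd = ρgQH = 823.0·9.81·0.251·71.33 = 144.5 kW
P_shaft = P_hyd/η = 144.5/0.73 = 198.0 kW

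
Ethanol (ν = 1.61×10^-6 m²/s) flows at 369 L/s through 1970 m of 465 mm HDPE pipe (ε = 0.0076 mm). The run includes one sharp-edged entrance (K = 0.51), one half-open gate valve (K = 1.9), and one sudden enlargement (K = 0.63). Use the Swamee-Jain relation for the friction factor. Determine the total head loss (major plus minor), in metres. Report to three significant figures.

V = 4Q/(πD²) = 2.173 m/s; V²/2g = 0.2406 m
Re = 6.28×10^5, ε/D = 1.63×10^-5 → f = 0.01287 (Swamee-Jain)
Major: h_f = f(L/D)·V²/2g = 0.01287·4237·0.2406 = 13.12 m
Minor: ΣK = 3.04; h_m = ΣK·V²/2g = 0.7315 m
Total H_L = 13.12 + 0.7315 = 13.85 m

H_L ≈ 13.9 m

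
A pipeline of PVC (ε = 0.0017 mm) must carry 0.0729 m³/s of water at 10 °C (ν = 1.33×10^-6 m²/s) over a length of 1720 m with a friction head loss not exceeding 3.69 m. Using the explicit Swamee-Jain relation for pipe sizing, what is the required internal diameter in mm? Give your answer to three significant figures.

D ≈ 320 mm

Swamee-Jain (Type III): D = 0.66·[ε^1.25·(LQ²/(gh_f))^4.75 + ν·Q^9.4·(L/(gh_f))^5.2]^0.04
LQ²/(gh_f) = 0.2525; L/(gh_f) = 47.52
Term 1 = ε^1.25·(…)^4.75 = 8.89×10^-11; Term 2 = ν·Q^9.4·(…)^5.2 = 1.42×10^-8
D = 0.66·(8.89×10^-11 + 1.42×10^-8)^0.04 = 0.3205 m = 320 mm
Check: V = 0.904 m/s, Re = 2.18×10^5, f = 0.01533, h_f = 3.43 m ≈ 3.69 m ✓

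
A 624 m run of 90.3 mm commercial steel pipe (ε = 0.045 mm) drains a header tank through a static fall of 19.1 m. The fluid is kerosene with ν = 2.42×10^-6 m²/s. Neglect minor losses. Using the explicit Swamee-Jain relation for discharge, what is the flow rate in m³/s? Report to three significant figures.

Swamee-Jain (Type II): Q = -0.965·√(gD⁵h_f/L)·ln[ε/(3.7D) + √(3.17ν²L/(gD³h_f))]
√(gD⁵h_f/L) = √(9.81·0.0903⁵·19.1/624) = 0.001343
ε/(3.7D) = 1.35×10^-4; √(3.17ν²L/(gD³h_f)) = 2.90×10^-4
Q = -0.965·0.001343·ln(4.245×10^-4) = 0.01006 m³/s
Check: V = 1.57 m/s, Re = 5.86×10^4, f = 0.02204, h_f = 19.2 m ≈ 19.1 m ✓

Q ≈ 0.0101 m³/s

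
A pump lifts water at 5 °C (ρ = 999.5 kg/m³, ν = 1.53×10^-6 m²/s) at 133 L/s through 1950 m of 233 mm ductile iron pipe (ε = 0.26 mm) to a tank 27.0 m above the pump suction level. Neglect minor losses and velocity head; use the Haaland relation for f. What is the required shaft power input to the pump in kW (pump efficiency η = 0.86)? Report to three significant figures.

V = 4Q/(πD²) = 3.119 m/s; Re = 4.75×10^5; ε/D = 0.00112; f = 0.02072
h_f = f(L/D)V²/2g = 85.99 m
Total head H = z + h_f = 27.0 + 85.99 = 113.0 m
P_hyd = ρgQH = 999.5·9.81·0.133·113.0 = 147.3 kW
P_shaft = P_hyd/η = 147.3/0.86 = 171.3 kW

P_shaft ≈ 171 kW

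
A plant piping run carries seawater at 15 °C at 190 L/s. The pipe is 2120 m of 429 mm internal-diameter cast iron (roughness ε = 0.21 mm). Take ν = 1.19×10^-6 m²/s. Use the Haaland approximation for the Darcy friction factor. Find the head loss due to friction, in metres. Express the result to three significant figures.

V = 4Q/(πD²) = 4·0.190/(π·0.429²) = 1.314 m/s
Re = VD/ν = 1.314·0.429/1.19×10^-6 = 4.74×10^5 → turbulent
ε/D = 0.21/429 = 4.90×10^-4
Haaland: f = 0.01755
h_f = f(L/D)V²/(2g) = 0.01755·(2120/0.429)·1.314²/(2·9.81) = 7.639 m

h_f ≈ 7.64 m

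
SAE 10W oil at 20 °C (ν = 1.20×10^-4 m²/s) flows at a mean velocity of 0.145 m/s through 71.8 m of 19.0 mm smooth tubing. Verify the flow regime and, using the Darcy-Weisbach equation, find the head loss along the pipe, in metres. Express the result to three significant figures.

Re = VD/ν = 0.145·0.01900/1.20×10^-4 = 23.0 → laminar (Re < 2300)
f = 64/Re = 2.788
h_f = f(L/D)V²/(2g) = 2.788·(71.8/0.01900)·0.145²/(2·9.81) = 11.29 m

h_f ≈ 11.3 m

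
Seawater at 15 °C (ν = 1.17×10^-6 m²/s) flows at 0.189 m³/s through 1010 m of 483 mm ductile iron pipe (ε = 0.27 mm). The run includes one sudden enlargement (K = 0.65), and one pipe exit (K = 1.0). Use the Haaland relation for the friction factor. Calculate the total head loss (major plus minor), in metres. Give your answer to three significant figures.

V = 4Q/(πD²) = 1.032 m/s; V²/2g = 0.05423 m
Re = 4.26×10^5, ε/D = 5.59×10^-4 → f = 0.01807 (Haaland)
Major: h_f = f(L/D)·V²/2g = 0.01807·2091·0.05423 = 2.049 m
Minor: ΣK = 1.65; h_m = ΣK·V²/2g = 0.08948 m
Total H_L = 2.049 + 0.08948 = 2.138 m

H_L ≈ 2.14 m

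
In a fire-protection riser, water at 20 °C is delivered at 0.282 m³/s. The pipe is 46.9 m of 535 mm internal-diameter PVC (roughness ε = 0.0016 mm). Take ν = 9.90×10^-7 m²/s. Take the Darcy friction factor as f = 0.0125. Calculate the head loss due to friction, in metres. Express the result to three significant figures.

h_f ≈ 0.0879 m

V = 4Q/(πD²) = 4·0.282/(π·0.535²) = 1.254 m/s
h_f = f(L/D)V²/(2g) = 0.01250·(46.9/0.535)·1.254²/(2·9.81) = 0.08789 m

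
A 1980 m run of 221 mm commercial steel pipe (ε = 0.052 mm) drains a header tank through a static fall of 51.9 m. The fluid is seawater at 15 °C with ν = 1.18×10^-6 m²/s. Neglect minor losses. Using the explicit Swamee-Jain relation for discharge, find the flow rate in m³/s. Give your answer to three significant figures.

Swamee-Jain (Type II): Q = -0.965·√(gD⁵h_f/L)·ln[ε/(3.7D) + √(3.17ν²L/(gD³h_f))]
√(gD⁵h_f/L) = √(9.81·0.221⁵·51.9/1980) = 0.01164
ε/(3.7D) = 6.36×10^-5; √(3.17ν²L/(gD³h_f)) = 3.99×10^-5
Q = -0.965·0.01164·ln(1.035×10^-4) = 0.1031 m³/s
Check: V = 2.69 m/s, Re = 5.03×10^5, f = 0.01582, h_f = 52.2 m ≈ 51.9 m ✓

Q ≈ 0.103 m³/s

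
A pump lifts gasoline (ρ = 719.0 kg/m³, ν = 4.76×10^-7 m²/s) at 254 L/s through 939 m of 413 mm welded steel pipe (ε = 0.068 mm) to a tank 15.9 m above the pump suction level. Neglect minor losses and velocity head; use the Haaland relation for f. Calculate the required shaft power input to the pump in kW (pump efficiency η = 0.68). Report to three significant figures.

V = 4Q/(πD²) = 1.896 m/s; Re = 1.65×10^6; ε/D = 1.65×10^-4; f = 0.01384
h_f = f(L/D)V²/2g = 5.767 m
Total head H = z + h_f = 15.9 + 5.767 = 21.67 m
P_hyd = ρgQH = 719.0·9.81·0.254·21.67 = 38.82 kW
P_shaft = P_hyd/η = 38.82/0.68 = 57.08 kW

P_shaft ≈ 57.1 kW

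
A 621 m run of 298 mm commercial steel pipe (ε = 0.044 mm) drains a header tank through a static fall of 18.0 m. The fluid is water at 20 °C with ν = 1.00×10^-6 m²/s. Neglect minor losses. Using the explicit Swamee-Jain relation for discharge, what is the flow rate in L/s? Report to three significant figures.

Swamee-Jain (Type II): Q = -0.965·√(gD⁵h_f/L)·ln[ε/(3.7D) + √(3.17ν²L/(gD³h_f))]
√(gD⁵h_f/L) = √(9.81·0.298⁵·18.0/621) = 0.02585
ε/(3.7D) = 3.99×10^-5; √(3.17ν²L/(gD³h_f)) = 2.05×10^-5
Q = -0.965·0.02585·ln(6.043×10^-5) = 0.2423 m³/s
Check: V = 3.47 m/s, Re = 1.04×10^6, f = 0.01412, h_f = 18.1 m ≈ 18.0 m ✓

Q ≈ 242 L/s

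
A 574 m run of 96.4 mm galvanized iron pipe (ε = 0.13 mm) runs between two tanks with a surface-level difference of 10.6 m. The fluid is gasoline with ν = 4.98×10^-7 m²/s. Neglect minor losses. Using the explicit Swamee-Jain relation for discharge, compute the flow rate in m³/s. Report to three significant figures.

Q ≈ 0.00918 m³/s

Swamee-Jain (Type II): Q = -0.965·√(gD⁵h_f/L)·ln[ε/(3.7D) + √(3.17ν²L/(gD³h_f))]
√(gD⁵h_f/L) = √(9.81·0.0964⁵·10.6/574) = 0.001228
ε/(3.7D) = 3.64×10^-4; √(3.17ν²L/(gD³h_f)) = 6.96×10^-5
Q = -0.965·0.001228·ln(4.341×10^-4) = 0.009175 m³/s
Check: V = 1.26 m/s, Re = 2.43×10^5, f = 0.02227, h_f = 10.7 m ≈ 10.6 m ✓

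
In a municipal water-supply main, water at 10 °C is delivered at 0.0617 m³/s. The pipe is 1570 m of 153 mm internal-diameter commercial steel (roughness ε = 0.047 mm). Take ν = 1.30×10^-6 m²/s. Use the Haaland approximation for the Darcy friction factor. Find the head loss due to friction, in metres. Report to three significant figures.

h_f ≈ 97.1 m

V = 4Q/(πD²) = 4·0.0617/(π·0.153²) = 3.356 m/s
Re = VD/ν = 3.356·0.153/1.30×10^-6 = 3.95×10^5 → turbulent
ε/D = 0.047/153 = 3.07×10^-4
Haaland: f = 0.01648
h_f = f(L/D)V²/(2g) = 0.01648·(1570/0.153)·3.356²/(2·9.81) = 97.06 m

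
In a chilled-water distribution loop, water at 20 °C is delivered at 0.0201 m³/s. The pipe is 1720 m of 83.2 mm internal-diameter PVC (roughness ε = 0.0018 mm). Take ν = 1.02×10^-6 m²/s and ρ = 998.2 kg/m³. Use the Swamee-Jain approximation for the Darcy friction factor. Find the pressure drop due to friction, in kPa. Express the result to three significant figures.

Δp ≈ 2060 kPa

V = 4Q/(πD²) = 4·0.0201/(π·0.0832²) = 3.697 m/s
Re = VD/ν = 3.697·0.0832/1.02×10^-6 = 3.02×10^5 → turbulent
ε/D = 0.0018/83.2 = 2.16×10^-5
Swamee-Jain: f = 0.01461
h_f = f(L/D)V²/(2g) = 0.01461·(1720/0.0832)·3.697²/(2·9.81) = 210.4 m
Δp = ρg·h_f = 998.2·9.81·210.4 = 2061 kPa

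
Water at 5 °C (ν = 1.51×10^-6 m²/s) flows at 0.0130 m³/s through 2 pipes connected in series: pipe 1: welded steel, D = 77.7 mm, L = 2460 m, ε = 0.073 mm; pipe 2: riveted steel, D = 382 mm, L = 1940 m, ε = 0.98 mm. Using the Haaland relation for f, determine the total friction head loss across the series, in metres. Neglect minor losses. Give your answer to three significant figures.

H ≈ 257 m

Pipe 1: V = 2.742 m/s, Re = 1.41×10^5, ε/D = 9.40×10^-4, f = 0.02114, h_1 = f(L/D)V²/2g = 256.4 m
Pipe 2: V = 0.1134 m/s, Re = 2.87×10^4, ε/D = 0.00257, f = 0.02908, h_2 = f(L/D)V²/2g = 0.09683 m
Series → Q common, losses add: H = Σh = 256.5 m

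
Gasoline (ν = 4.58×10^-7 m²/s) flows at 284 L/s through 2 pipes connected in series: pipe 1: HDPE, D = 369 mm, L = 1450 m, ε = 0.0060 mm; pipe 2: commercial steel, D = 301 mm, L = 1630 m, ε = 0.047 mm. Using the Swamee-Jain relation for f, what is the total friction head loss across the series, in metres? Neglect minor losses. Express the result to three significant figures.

Pipe 1: V = 2.656 m/s, Re = 2.14×10^6, ε/D = 1.63×10^-5, f = 0.01086, h_1 = f(L/D)V²/2g = 15.34 m
Pipe 2: V = 3.991 m/s, Re = 2.62×10^6, ε/D = 1.56×10^-4, f = 0.01361, h_2 = f(L/D)V²/2g = 59.84 m
Series → Q common, losses add: H = Σh = 75.18 m

H ≈ 75.2 m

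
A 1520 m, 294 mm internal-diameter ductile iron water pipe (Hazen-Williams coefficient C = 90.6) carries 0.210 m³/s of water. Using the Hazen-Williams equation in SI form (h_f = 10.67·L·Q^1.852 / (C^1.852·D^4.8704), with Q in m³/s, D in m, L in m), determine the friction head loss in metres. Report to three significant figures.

h_f ≈ 83.1 m

h_f = 10.67·1520·0.210^1.852 / (90.6^1.852·0.294^4.8704) = 83.08 m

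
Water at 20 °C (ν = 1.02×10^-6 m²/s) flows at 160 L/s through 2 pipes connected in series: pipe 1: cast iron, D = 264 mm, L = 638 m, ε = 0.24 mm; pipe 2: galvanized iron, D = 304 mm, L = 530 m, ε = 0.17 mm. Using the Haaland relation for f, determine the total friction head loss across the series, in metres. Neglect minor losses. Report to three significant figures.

Pipe 1: V = 2.923 m/s, Re = 7.57×10^5, ε/D = 9.09×10^-4, f = 0.01960, h_1 = f(L/D)V²/2g = 20.63 m
Pipe 2: V = 2.204 m/s, Re = 6.57×10^5, ε/D = 5.59×10^-4, f = 0.01777, h_2 = f(L/D)V²/2g = 7.671 m
Series → Q common, losses add: H = Σh = 28.30 m

H ≈ 28.3 m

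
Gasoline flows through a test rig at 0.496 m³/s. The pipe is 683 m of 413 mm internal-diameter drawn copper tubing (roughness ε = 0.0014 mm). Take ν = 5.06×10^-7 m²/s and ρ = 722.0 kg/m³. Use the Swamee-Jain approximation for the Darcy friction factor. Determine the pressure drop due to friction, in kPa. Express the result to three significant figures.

V = 4Q/(πD²) = 4·0.496/(π·0.413²) = 3.702 m/s
Re = VD/ν = 3.702·0.413/5.06×10^-7 = 3.02×10^6 → turbulent
ε/D = 0.0014/413 = 3.39×10^-6
Swamee-Jain: f = 0.009886
h_f = f(L/D)V²/(2g) = 0.009886·(683/0.413)·3.702²/(2·9.81) = 11.42 m
Δp = ρg·h_f = 722.0·9.81·11.42 = 80.91 kPa

Δp ≈ 80.9 kPa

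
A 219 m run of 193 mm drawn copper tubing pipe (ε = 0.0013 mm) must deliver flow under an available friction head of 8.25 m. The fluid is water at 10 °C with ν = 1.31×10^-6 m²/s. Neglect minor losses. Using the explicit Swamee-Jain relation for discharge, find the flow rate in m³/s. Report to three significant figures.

Q ≈ 0.0957 m³/s

Swamee-Jain (Type II): Q = -0.965·√(gD⁵h_f/L)·ln[ε/(3.7D) + √(3.17ν²L/(gD³h_f))]
√(gD⁵h_f/L) = √(9.81·0.193⁵·8.25/219) = 0.009948
ε/(3.7D) = 1.82×10^-6; √(3.17ν²L/(gD³h_f)) = 4.53×10^-5
Q = -0.965·0.009948·ln(4.707×10^-5) = 0.09565 m³/s
Check: V = 3.27 m/s, Re = 4.82×10^5, f = 0.01328, h_f = 8.21 m ≈ 8.25 m ✓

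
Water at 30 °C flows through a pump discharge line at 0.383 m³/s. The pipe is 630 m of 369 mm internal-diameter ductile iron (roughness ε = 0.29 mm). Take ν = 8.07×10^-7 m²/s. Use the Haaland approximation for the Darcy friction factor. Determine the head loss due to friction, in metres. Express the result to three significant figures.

V = 4Q/(πD²) = 4·0.383/(π·0.369²) = 3.581 m/s
Re = VD/ν = 3.581·0.369/8.07×10^-7 = 1.64×10^6 → turbulent
ε/D = 0.29/369 = 7.86×10^-4
Haaland: f = 0.01877
h_f = f(L/D)V²/(2g) = 0.01877·(630/0.369)·3.581²/(2·9.81) = 20.95 m

h_f ≈ 20.9 m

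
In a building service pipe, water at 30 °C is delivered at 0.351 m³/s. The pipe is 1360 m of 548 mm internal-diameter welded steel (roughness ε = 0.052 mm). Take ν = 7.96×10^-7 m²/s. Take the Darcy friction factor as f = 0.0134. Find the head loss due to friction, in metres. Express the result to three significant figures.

V = 4Q/(πD²) = 4·0.351/(π·0.548²) = 1.488 m/s
h_f = f(L/D)V²/(2g) = 0.01340·(1360/0.548)·1.488²/(2·9.81) = 3.754 m

h_f ≈ 3.75 m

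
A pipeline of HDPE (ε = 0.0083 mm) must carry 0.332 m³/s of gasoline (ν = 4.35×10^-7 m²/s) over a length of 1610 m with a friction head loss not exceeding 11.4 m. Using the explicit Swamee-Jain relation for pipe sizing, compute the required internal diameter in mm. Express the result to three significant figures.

D ≈ 427 mm

Swamee-Jain (Type III): D = 0.66·[ε^1.25·(LQ²/(gh_f))^4.75 + ν·Q^9.4·(L/(gh_f))^5.2]^0.04
LQ²/(gh_f) = 1.587; L/(gh_f) = 14.40
Term 1 = ε^1.25·(…)^4.75 = 3.99×10^-6; Term 2 = ν·Q^9.4·(…)^5.2 = 1.45×10^-5
D = 0.66·(3.99×10^-6 + 1.45×10^-5)^0.04 = 0.4268 m = 427 mm
Check: V = 2.32 m/s, Re = 2.28×10^6, f = 0.01089, h_f = 11.3 m ≈ 11.4 m ✓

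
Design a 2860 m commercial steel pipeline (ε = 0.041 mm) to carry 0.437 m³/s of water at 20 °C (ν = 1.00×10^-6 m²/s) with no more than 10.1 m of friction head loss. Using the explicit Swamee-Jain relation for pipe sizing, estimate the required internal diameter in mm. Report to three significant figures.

Swamee-Jain (Type III): D = 0.66·[ε^1.25·(LQ²/(gh_f))^4.75 + ν·Q^9.4·(L/(gh_f))^5.2]^0.04
LQ²/(gh_f) = 5.512; L/(gh_f) = 28.87
Term 1 = ε^1.25·(…)^4.75 = 0.0109; Term 2 = ν·Q^9.4·(…)^5.2 = 0.0164
D = 0.66·(0.0109 + 0.0164)^0.04 = 0.5715 m = 571 mm
Check: V = 1.70 m/s, Re = 9.74×10^5, f = 0.01310, h_f = 9.70 m ≈ 10.1 m ✓

D ≈ 571 mm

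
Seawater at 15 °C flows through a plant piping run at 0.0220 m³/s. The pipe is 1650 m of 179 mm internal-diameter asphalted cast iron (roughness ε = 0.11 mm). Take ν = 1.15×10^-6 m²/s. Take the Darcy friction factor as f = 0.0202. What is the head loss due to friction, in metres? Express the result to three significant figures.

V = 4Q/(πD²) = 4·0.0220/(π·0.179²) = 0.8742 m/s
h_f = f(L/D)V²/(2g) = 0.02020·(1650/0.179)·0.8742²/(2·9.81) = 7.253 m

h_f ≈ 7.25 m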